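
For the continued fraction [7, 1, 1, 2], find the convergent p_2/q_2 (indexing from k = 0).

15/2

Using pₖ = aₖpₖ₋₁ + pₖ₋₂, qₖ = aₖqₖ₋₁ + qₖ₋₂ (with p₋₁=1, p₋₂=0, q₋₁=0, q₋₂=1):
  k=0: a=7, p=7, q=1
  k=1: a=1, p=8, q=1
  k=2: a=1, p=15, q=2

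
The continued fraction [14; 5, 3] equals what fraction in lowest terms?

Fold from the inside: start with 3/1.
  5 + 1/3 = 16/3
  14 + 3/16 = 227/16

227/16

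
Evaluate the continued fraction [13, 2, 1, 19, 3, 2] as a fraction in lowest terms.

Using pₖ = aₖpₖ₋₁ + pₖ₋₂ and qₖ = aₖqₖ₋₁ + qₖ₋₂:
  k=0: a=13, p=13, q=1
  k=1: a=2, p=27, q=2
  k=2: a=1, p=40, q=3
  k=3: a=19, p=787, q=59
  k=4: a=3, p=2401, q=180
  k=5: a=2, p=5589, q=419

5589/419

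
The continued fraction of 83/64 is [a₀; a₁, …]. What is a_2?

83 = 1·64 + 19   →  a_0 = 1
64 = 3·19 + 7   →  a_1 = 3
19 = 2·7 + 5   →  a_2 = 2

2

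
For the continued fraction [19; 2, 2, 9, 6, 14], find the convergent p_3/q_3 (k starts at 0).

912/47

Using pₖ = aₖpₖ₋₁ + pₖ₋₂, qₖ = aₖqₖ₋₁ + qₖ₋₂ (with p₋₁=1, p₋₂=0, q₋₁=0, q₋₂=1):
  k=0: a=19, p=19, q=1
  k=1: a=2, p=39, q=2
  k=2: a=2, p=97, q=5
  k=3: a=9, p=912, q=47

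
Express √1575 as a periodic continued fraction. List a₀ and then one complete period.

[39; 1, 2, 5, 2, 1, 78]

a₀ = ⌊√1575⌋ = 39.
With m₀=0, d₀=1 and mₖ₊₁ = dₖaₖ − mₖ, dₖ₊₁ = (n − mₖ₊₁²)/dₖ, aₖ₊₁ = ⌊(a₀+mₖ₊₁)/dₖ₊₁⌋:
  k=1: m=39, d=54, a=1
  k=2: m=15, d=25, a=2
  k=3: m=35, d=14, a=5
  k=4: m=35, d=25, a=2
  k=5: m=15, d=54, a=1
  k=6: m=39, d=1, a=78
d=1 and a=2a₀=78 at k=6, so the next step gives (m, d) = (39, 54) again — its k=1 value — and the period has length 6.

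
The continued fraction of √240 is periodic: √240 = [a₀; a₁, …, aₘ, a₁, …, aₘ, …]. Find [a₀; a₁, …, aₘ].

a₀ = ⌊√240⌋ = 15.

[15; 2, 30]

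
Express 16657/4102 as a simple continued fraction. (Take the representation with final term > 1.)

16657 = 4*4102 + 249
4102 = 16*249 + 118
249 = 2*118 + 13
118 = 9*13 + 1
13 = 13*1 + 0  (stop)
So 16657/4102 = [4; 16, 2, 9, 13].

[4; 16, 2, 9, 13]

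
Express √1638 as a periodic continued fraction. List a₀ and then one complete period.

[40; 2, 8, 2, 80]

a₀ = ⌊√1638⌋ = 40.
With m₀=0, d₀=1 and mₖ₊₁ = dₖaₖ − mₖ, dₖ₊₁ = (n − mₖ₊₁²)/dₖ, aₖ₊₁ = ⌊(a₀+mₖ₊₁)/dₖ₊₁⌋:
  k=1: m=40, d=38, a=2
  k=2: m=36, d=9, a=8
  k=3: m=36, d=38, a=2
  k=4: m=40, d=1, a=80
d=1 and a=2a₀=80 at k=4, so the next step gives (m, d) = (40, 38) again — its k=1 value — and the period has length 4.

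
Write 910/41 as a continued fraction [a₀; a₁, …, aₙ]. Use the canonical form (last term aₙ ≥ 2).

910 = 22×41 + 8
41 = 5×8 + 1
8 = 8×1 + 0  (stop)
So 910/41 = [22; 5, 8].

[22; 5, 8]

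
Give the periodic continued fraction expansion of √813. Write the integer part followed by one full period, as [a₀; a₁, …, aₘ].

[28; 1, 1, 18, 1, 1, 56]

a₀ = ⌊√813⌋ = 28.
With m₀=0, d₀=1 and mₖ₊₁ = dₖaₖ − mₖ, dₖ₊₁ = (n − mₖ₊₁²)/dₖ, aₖ₊₁ = ⌊(a₀+mₖ₊₁)/dₖ₊₁⌋:
  k=1: m=28, d=29, a=1
  k=2: m=1, d=28, a=1
  k=3: m=27, d=3, a=18
  k=4: m=27, d=28, a=1
  k=5: m=1, d=29, a=1
  k=6: m=28, d=1, a=56
d=1 and a=2a₀=56 at k=6, so the next step gives (m, d) = (28, 29) again — its k=1 value — and the period has length 6.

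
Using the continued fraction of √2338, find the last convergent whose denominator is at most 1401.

39601/819

√2338 = [48; 2, 1, 5, 48, 5, 1, 2, 96, …] (period length 8).
Convergents:
  p_0/q_0 = 48/1
  p_1/q_1 = 97/2
  p_2/q_2 = 145/3
  p_3/q_3 = 822/17
  p_4/q_4 = 39601/819
  p_5/q_5 = 198827/4112
q_4 = 819 ≤ 1401 < 4112 = q_5, so the answer is 39601/819.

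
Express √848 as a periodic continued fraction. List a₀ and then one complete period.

a₀ = ⌊√848⌋ = 29.

[29; 8, 3, 3, 3, 8, 58]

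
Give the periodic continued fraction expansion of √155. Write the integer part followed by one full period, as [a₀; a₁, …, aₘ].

a₀ = ⌊√155⌋ = 12.

[12; 2, 4, 2, 24]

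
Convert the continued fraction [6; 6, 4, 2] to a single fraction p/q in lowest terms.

Fold from the inside: start with 2/1.
  4 + 1/2 = 9/2
  6 + 2/9 = 56/9
  6 + 9/56 = 345/56

345/56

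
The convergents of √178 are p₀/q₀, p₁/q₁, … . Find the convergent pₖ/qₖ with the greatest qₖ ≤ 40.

√178 = [13; 2, 1, 12, 1, 2, 26, …] (period length 6).
Convergents:
  p_0/q_0 = 13/1
  p_1/q_1 = 27/2
  p_2/q_2 = 40/3
  p_3/q_3 = 507/38
  p_4/q_4 = 547/41
q_3 = 38 ≤ 40 < 41 = q_4, so the answer is 507/38.

507/38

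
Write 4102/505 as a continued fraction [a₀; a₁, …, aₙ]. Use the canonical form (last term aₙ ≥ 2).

[8; 8, 6, 1, 8]

4102 = 8*505 + 62
505 = 8*62 + 9
62 = 6*9 + 8
9 = 1*8 + 1
8 = 8*1 + 0  (stop)
So 4102/505 = [8; 8, 6, 1, 8].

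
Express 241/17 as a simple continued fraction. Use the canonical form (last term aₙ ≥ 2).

[14; 5, 1, 2]

241 = 14×17 + 3
17 = 5×3 + 2
3 = 1×2 + 1
2 = 2×1 + 0  (stop)
So 241/17 = [14; 5, 1, 2].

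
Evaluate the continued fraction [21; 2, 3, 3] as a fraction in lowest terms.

493/23

Using pₖ = aₖpₖ₋₁ + pₖ₋₂ and qₖ = aₖqₖ₋₁ + qₖ₋₂:
  k=0: a=21, p=21, q=1
  k=1: a=2, p=43, q=2
  k=2: a=3, p=150, q=7
  k=3: a=3, p=493, q=23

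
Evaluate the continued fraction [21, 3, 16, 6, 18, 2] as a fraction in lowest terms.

Using pₖ = aₖpₖ₋₁ + pₖ₋₂ and qₖ = aₖqₖ₋₁ + qₖ₋₂:
  k=0: a=21, p=21, q=1
  k=1: a=3, p=64, q=3
  k=2: a=16, p=1045, q=49
  k=3: a=6, p=6334, q=297
  k=4: a=18, p=115057, q=5395
  k=5: a=2, p=236448, q=11087

236448/11087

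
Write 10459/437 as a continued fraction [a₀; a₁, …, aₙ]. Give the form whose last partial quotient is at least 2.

[23; 1, 14, 14, 2]

10459 = 23·437 + 408
437 = 1·408 + 29
408 = 14·29 + 2
29 = 14·2 + 1
2 = 2·1 + 0  (stop)
So 10459/437 = [23; 1, 14, 14, 2].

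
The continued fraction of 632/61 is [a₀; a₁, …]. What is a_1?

632 = 10·61 + 22   →  a_0 = 10
61 = 2·22 + 17   →  a_1 = 2

2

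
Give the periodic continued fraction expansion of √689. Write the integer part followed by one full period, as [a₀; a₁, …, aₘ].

[26; 4, 52]

a₀ = ⌊√689⌋ = 26.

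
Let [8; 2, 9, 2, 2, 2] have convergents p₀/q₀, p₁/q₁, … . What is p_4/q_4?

Using pₖ = aₖpₖ₋₁ + pₖ₋₂, qₖ = aₖqₖ₋₁ + qₖ₋₂ (with p₋₁=1, p₋₂=0, q₋₁=0, q₋₂=1):
  k=0: a=8, p=8, q=1
  k=1: a=2, p=17, q=2
  k=2: a=9, p=161, q=19
  k=3: a=2, p=339, q=40
  k=4: a=2, p=839, q=99

839/99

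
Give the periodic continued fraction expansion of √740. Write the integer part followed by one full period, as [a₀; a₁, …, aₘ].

[27; 4, 1, 12, 1, 4, 54]

a₀ = ⌊√740⌋ = 27.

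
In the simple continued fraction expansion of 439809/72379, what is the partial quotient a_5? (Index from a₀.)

439809 = 6·72379 + 5535   →  a_0 = 6
72379 = 13·5535 + 424   →  a_1 = 13
5535 = 13·424 + 23   →  a_2 = 13
424 = 18·23 + 10   →  a_3 = 18
23 = 2·10 + 3   →  a_4 = 2
10 = 3·3 + 1   →  a_5 = 3

3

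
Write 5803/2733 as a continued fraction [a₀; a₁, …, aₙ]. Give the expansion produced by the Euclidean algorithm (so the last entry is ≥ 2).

[2; 8, 9, 9, 4]

5803 = 2·2733 + 337
2733 = 8·337 + 37
337 = 9·37 + 4
37 = 9·4 + 1
4 = 4·1 + 0  (stop)
So 5803/2733 = [2; 8, 9, 9, 4].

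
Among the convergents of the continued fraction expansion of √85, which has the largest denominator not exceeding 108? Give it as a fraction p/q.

√85 = [9; 4, 1, 1, 4, 18, …] (period length 5).
Convergents:
  p_0/q_0 = 9/1
  p_1/q_1 = 37/4
  p_2/q_2 = 46/5
  p_3/q_3 = 83/9
  p_4/q_4 = 378/41
  p_5/q_5 = 6887/747
q_4 = 41 ≤ 108 < 747 = q_5, so the answer is 378/41.

378/41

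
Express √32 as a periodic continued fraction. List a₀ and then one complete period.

[5; 1, 1, 1, 10]

a₀ = ⌊√32⌋ = 5.
With m₀=0, d₀=1 and mₖ₊₁ = dₖaₖ − mₖ, dₖ₊₁ = (n − mₖ₊₁²)/dₖ, aₖ₊₁ = ⌊(a₀+mₖ₊₁)/dₖ₊₁⌋:
  k=1: m=5, d=7, a=1
  k=2: m=2, d=4, a=1
  k=3: m=2, d=7, a=1
  k=4: m=5, d=1, a=10
d=1 and a=2a₀=10 at k=4, so the next step gives (m, d) = (5, 7) again — its k=1 value — and the period has length 4.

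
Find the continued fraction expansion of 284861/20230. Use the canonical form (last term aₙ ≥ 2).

[14; 12, 3, 19, 1, 12, 2]

284861 = 14*20230 + 1641
20230 = 12*1641 + 538
1641 = 3*538 + 27
538 = 19*27 + 25
27 = 1*25 + 2
25 = 12*2 + 1
2 = 2*1 + 0  (stop)
So 284861/20230 = [14; 12, 3, 19, 1, 12, 2].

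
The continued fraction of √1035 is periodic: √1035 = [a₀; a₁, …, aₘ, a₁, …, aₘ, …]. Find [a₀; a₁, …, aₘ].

[32; 5, 1, 5, 64]

a₀ = ⌊√1035⌋ = 32.
With m₀=0, d₀=1 and mₖ₊₁ = dₖaₖ − mₖ, dₖ₊₁ = (n − mₖ₊₁²)/dₖ, aₖ₊₁ = ⌊(a₀+mₖ₊₁)/dₖ₊₁⌋:
  k=1: m=32, d=11, a=5
  k=2: m=23, d=46, a=1
  k=3: m=23, d=11, a=5
  k=4: m=32, d=1, a=64
d=1 and a=2a₀=64 at k=4, so the next step gives (m, d) = (32, 11) again — its k=1 value — and the period has length 4.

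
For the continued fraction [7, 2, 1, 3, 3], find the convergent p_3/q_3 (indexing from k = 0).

Using pₖ = aₖpₖ₋₁ + pₖ₋₂, qₖ = aₖqₖ₋₁ + qₖ₋₂ (with p₋₁=1, p₋₂=0, q₋₁=0, q₋₂=1):
  k=0: a=7, p=7, q=1
  k=1: a=2, p=15, q=2
  k=2: a=1, p=22, q=3
  k=3: a=3, p=81, q=11

81/11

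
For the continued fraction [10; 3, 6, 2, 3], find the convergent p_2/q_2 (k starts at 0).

Using pₖ = aₖpₖ₋₁ + pₖ₋₂, qₖ = aₖqₖ₋₁ + qₖ₋₂ (with p₋₁=1, p₋₂=0, q₋₁=0, q₋₂=1):
  k=0: a=10, p=10, q=1
  k=1: a=3, p=31, q=3
  k=2: a=6, p=196, q=19

196/19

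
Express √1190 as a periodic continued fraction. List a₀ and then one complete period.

[34; 2, 68]

a₀ = ⌊√1190⌋ = 34.
With m₀=0, d₀=1 and mₖ₊₁ = dₖaₖ − mₖ, dₖ₊₁ = (n − mₖ₊₁²)/dₖ, aₖ₊₁ = ⌊(a₀+mₖ₊₁)/dₖ₊₁⌋:
  k=1: m=34, d=34, a=2
  k=2: m=34, d=1, a=68
d=1 and a=2a₀=68 at k=2, so the next step gives (m, d) = (34, 34) again — its k=1 value — and the period has length 2.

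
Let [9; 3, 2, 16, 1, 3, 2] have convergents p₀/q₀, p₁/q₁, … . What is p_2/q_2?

65/7

Using pₖ = aₖpₖ₋₁ + pₖ₋₂, qₖ = aₖqₖ₋₁ + qₖ₋₂ (with p₋₁=1, p₋₂=0, q₋₁=0, q₋₂=1):
  k=0: a=9, p=9, q=1
  k=1: a=3, p=28, q=3
  k=2: a=2, p=65, q=7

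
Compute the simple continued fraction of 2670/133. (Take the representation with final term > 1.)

[20; 13, 3, 3]

2670 = 20·133 + 10
133 = 13·10 + 3
10 = 3·3 + 1
3 = 3·1 + 0  (stop)
So 2670/133 = [20; 13, 3, 3].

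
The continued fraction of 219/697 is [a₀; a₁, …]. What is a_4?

9

219 = 0·697 + 219   →  a_0 = 0
697 = 3·219 + 40   →  a_1 = 3
219 = 5·40 + 19   →  a_2 = 5
40 = 2·19 + 2   →  a_3 = 2
19 = 9·2 + 1   →  a_4 = 9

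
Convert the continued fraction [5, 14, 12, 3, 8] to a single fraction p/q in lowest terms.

21993/4337

Using pₖ = aₖpₖ₋₁ + pₖ₋₂ and qₖ = aₖqₖ₋₁ + qₖ₋₂:
  k=0: a=5, p=5, q=1
  k=1: a=14, p=71, q=14
  k=2: a=12, p=857, q=169
  k=3: a=3, p=2642, q=521
  k=4: a=8, p=21993, q=4337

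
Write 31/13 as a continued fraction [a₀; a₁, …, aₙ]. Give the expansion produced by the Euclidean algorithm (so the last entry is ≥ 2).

[2; 2, 1, 1, 2]

31 = 2*13 + 5
13 = 2*5 + 3
5 = 1*3 + 2
3 = 1*2 + 1
2 = 2*1 + 0  (stop)
So 31/13 = [2; 2, 1, 1, 2].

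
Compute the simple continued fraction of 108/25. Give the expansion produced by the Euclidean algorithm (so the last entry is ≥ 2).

108 = 4×25 + 8
25 = 3×8 + 1
8 = 8×1 + 0  (stop)
So 108/25 = [4; 3, 8].

[4; 3, 8]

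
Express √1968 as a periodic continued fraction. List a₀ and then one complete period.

a₀ = ⌊√1968⌋ = 44.
With m₀=0, d₀=1 and mₖ₊₁ = dₖaₖ − mₖ, dₖ₊₁ = (n − mₖ₊₁²)/dₖ, aₖ₊₁ = ⌊(a₀+mₖ₊₁)/dₖ₊₁⌋:
  k=1: m=44, d=32, a=2
  k=2: m=20, d=49, a=1
  k=3: m=29, d=23, a=3
  k=4: m=40, d=16, a=5
  k=5: m=40, d=23, a=3
  k=6: m=29, d=49, a=1
  k=7: m=20, d=32, a=2
  k=8: m=44, d=1, a=88
d=1 and a=2a₀=88 at k=8, so the next step gives (m, d) = (44, 32) again — its k=1 value — and the period has length 8.

[44; 2, 1, 3, 5, 3, 1, 2, 88]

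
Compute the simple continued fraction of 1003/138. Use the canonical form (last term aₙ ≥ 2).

[7; 3, 1, 2, 1, 2, 3]

1003 = 7×138 + 37
138 = 3×37 + 27
37 = 1×27 + 10
27 = 2×10 + 7
10 = 1×7 + 3
7 = 2×3 + 1
3 = 3×1 + 0  (stop)
So 1003/138 = [7; 3, 1, 2, 1, 2, 3].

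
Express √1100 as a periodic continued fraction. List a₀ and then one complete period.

[33; 6, 66]

a₀ = ⌊√1100⌋ = 33.
With m₀=0, d₀=1 and mₖ₊₁ = dₖaₖ − mₖ, dₖ₊₁ = (n − mₖ₊₁²)/dₖ, aₖ₊₁ = ⌊(a₀+mₖ₊₁)/dₖ₊₁⌋:
  k=1: m=33, d=11, a=6
  k=2: m=33, d=1, a=66
d=1 and a=2a₀=66 at k=2, so the next step gives (m, d) = (33, 11) again — its k=1 value — and the period has length 2.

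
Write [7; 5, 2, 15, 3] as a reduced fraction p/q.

Fold from the inside: start with 3/1.
  15 + 1/3 = 46/3
  2 + 3/46 = 95/46
  5 + 46/95 = 521/95
  7 + 95/521 = 3742/521

3742/521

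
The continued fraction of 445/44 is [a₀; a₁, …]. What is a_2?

445 = 10·44 + 5   →  a_0 = 10
44 = 8·5 + 4   →  a_1 = 8
5 = 1·4 + 1   →  a_2 = 1

1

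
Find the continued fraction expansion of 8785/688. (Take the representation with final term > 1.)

8785 = 12·688 + 529
688 = 1·529 + 159
529 = 3·159 + 52
159 = 3·52 + 3
52 = 17·3 + 1
3 = 3·1 + 0  (stop)
So 8785/688 = [12; 1, 3, 3, 17, 3].

[12; 1, 3, 3, 17, 3]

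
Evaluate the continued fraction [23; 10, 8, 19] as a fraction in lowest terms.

35780/1549

Using pₖ = aₖpₖ₋₁ + pₖ₋₂ and qₖ = aₖqₖ₋₁ + qₖ₋₂:
  k=0: a=23, p=23, q=1
  k=1: a=10, p=231, q=10
  k=2: a=8, p=1871, q=81
  k=3: a=19, p=35780, q=1549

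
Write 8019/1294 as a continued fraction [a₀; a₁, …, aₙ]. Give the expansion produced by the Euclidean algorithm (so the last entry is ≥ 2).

8019 = 6·1294 + 255
1294 = 5·255 + 19
255 = 13·19 + 8
19 = 2·8 + 3
8 = 2·3 + 2
3 = 1·2 + 1
2 = 2·1 + 0  (stop)
So 8019/1294 = [6; 5, 13, 2, 2, 1, 2].

[6; 5, 13, 2, 2, 1, 2]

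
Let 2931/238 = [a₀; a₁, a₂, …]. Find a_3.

1

2931 = 12·238 + 75   →  a_0 = 12
238 = 3·75 + 13   →  a_1 = 3
75 = 5·13 + 10   →  a_2 = 5
13 = 1·10 + 3   →  a_3 = 1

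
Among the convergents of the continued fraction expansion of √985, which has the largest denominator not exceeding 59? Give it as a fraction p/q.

√985 = [31; 2, 1, 1, 2, 62, …] (period length 5).
Convergents:
  p_0/q_0 = 31/1
  p_1/q_1 = 63/2
  p_2/q_2 = 94/3
  p_3/q_3 = 157/5
  p_4/q_4 = 408/13
  p_5/q_5 = 25453/811
q_4 = 13 ≤ 59 < 811 = q_5, so the answer is 408/13.

408/13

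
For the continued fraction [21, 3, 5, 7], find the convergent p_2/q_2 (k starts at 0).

Using pₖ = aₖpₖ₋₁ + pₖ₋₂, qₖ = aₖqₖ₋₁ + qₖ₋₂ (with p₋₁=1, p₋₂=0, q₋₁=0, q₋₂=1):
  k=0: a=21, p=21, q=1
  k=1: a=3, p=64, q=3
  k=2: a=5, p=341, q=16

341/16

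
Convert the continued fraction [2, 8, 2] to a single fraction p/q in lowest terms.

Using pₖ = aₖpₖ₋₁ + pₖ₋₂ and qₖ = aₖqₖ₋₁ + qₖ₋₂:
  k=0: a=2, p=2, q=1
  k=1: a=8, p=17, q=8
  k=2: a=2, p=36, q=17

36/17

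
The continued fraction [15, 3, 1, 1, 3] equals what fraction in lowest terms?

382/25

Fold from the inside: start with 3/1.
  1 + 1/3 = 4/3
  1 + 3/4 = 7/4
  3 + 4/7 = 25/7
  15 + 7/25 = 382/25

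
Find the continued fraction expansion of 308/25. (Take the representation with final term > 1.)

308 = 12·25 + 8
25 = 3·8 + 1
8 = 8·1 + 0  (stop)
So 308/25 = [12; 3, 8].

[12; 3, 8]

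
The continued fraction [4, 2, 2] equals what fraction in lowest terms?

Fold from the inside: start with 2/1.
  2 + 1/2 = 5/2
  4 + 2/5 = 22/5

22/5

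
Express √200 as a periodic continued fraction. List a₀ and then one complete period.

a₀ = ⌊√200⌋ = 14.
With m₀=0, d₀=1 and mₖ₊₁ = dₖaₖ − mₖ, dₖ₊₁ = (n − mₖ₊₁²)/dₖ, aₖ₊₁ = ⌊(a₀+mₖ₊₁)/dₖ₊₁⌋:
  k=1: m=14, d=4, a=7
  k=2: m=14, d=1, a=28
d=1 and a=2a₀=28 at k=2, so the next step gives (m, d) = (14, 4) again — its k=1 value — and the period has length 2.

[14; 7, 28]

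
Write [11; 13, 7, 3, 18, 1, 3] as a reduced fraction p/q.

244151/22043

Fold from the inside: start with 3/1.
  1 + 1/3 = 4/3
  18 + 3/4 = 75/4
  3 + 4/75 = 229/75
  7 + 75/229 = 1678/229
  13 + 229/1678 = 22043/1678
  11 + 1678/22043 = 244151/22043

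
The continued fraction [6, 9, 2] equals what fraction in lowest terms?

Using pₖ = aₖpₖ₋₁ + pₖ₋₂ and qₖ = aₖqₖ₋₁ + qₖ₋₂:
  k=0: a=6, p=6, q=1
  k=1: a=9, p=55, q=9
  k=2: a=2, p=116, q=19

116/19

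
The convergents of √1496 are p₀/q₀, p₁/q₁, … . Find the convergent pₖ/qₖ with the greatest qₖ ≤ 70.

2282/59

√1496 = [38; 1, 2, 9, 2, 1, 76, …] (period length 6).
Convergents:
  p_0/q_0 = 38/1
  p_1/q_1 = 39/1
  p_2/q_2 = 116/3
  p_3/q_3 = 1083/28
  p_4/q_4 = 2282/59
  p_5/q_5 = 3365/87
q_4 = 59 ≤ 70 < 87 = q_5, so the answer is 2282/59.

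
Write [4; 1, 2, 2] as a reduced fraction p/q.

33/7

Using pₖ = aₖpₖ₋₁ + pₖ₋₂ and qₖ = aₖqₖ₋₁ + qₖ₋₂:
  k=0: a=4, p=4, q=1
  k=1: a=1, p=5, q=1
  k=2: a=2, p=14, q=3
  k=3: a=2, p=33, q=7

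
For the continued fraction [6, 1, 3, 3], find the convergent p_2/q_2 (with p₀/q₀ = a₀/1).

27/4

Using pₖ = aₖpₖ₋₁ + pₖ₋₂, qₖ = aₖqₖ₋₁ + qₖ₋₂ (with p₋₁=1, p₋₂=0, q₋₁=0, q₋₂=1):
  k=0: a=6, p=6, q=1
  k=1: a=1, p=7, q=1
  k=2: a=3, p=27, q=4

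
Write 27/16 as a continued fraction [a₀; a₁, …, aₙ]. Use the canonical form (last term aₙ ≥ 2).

27 = 1*16 + 11
16 = 1*11 + 5
11 = 2*5 + 1
5 = 5*1 + 0  (stop)
So 27/16 = [1; 1, 2, 5].

[1; 1, 2, 5]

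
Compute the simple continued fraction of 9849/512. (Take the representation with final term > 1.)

[19; 4, 4, 3, 9]

9849 = 19×512 + 121
512 = 4×121 + 28
121 = 4×28 + 9
28 = 3×9 + 1
9 = 9×1 + 0  (stop)
So 9849/512 = [19; 4, 4, 3, 9].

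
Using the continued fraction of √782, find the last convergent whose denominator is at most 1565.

43037/1539

√782 = [27; 1, 26, 1, 54, …] (period length 4).
Convergents:
  p_0/q_0 = 27/1
  p_1/q_1 = 28/1
  p_2/q_2 = 755/27
  p_3/q_3 = 783/28
  p_4/q_4 = 43037/1539
  p_5/q_5 = 43820/1567
q_4 = 1539 ≤ 1565 < 1567 = q_5, so the answer is 43037/1539.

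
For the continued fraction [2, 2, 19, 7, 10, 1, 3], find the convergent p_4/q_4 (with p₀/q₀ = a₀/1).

6937/2789

Using pₖ = aₖpₖ₋₁ + pₖ₋₂, qₖ = aₖqₖ₋₁ + qₖ₋₂ (with p₋₁=1, p₋₂=0, q₋₁=0, q₋₂=1):
  k=0: a=2, p=2, q=1
  k=1: a=2, p=5, q=2
  k=2: a=19, p=97, q=39
  k=3: a=7, p=684, q=275
  k=4: a=10, p=6937, q=2789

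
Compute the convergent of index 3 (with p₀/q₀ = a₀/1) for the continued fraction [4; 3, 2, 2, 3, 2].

73/17

Using pₖ = aₖpₖ₋₁ + pₖ₋₂, qₖ = aₖqₖ₋₁ + qₖ₋₂ (with p₋₁=1, p₋₂=0, q₋₁=0, q₋₂=1):
  k=0: a=4, p=4, q=1
  k=1: a=3, p=13, q=3
  k=2: a=2, p=30, q=7
  k=3: a=2, p=73, q=17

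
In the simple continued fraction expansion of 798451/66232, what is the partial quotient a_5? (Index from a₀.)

3

798451 = 12·66232 + 3667   →  a_0 = 12
66232 = 18·3667 + 226   →  a_1 = 18
3667 = 16·226 + 51   →  a_2 = 16
226 = 4·51 + 22   →  a_3 = 4
51 = 2·22 + 7   →  a_4 = 2
22 = 3·7 + 1   →  a_5 = 3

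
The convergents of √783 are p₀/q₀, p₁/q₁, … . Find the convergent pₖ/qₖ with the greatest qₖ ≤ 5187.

87724/3135

√783 = [27; 1, 54, …] (period length 2).
Convergents:
  p_0/q_0 = 27/1
  p_1/q_1 = 28/1
  p_2/q_2 = 1539/55
  p_3/q_3 = 1567/56
  p_4/q_4 = 86157/3079
  p_5/q_5 = 87724/3135
  p_6/q_6 = 4823253/172369
q_5 = 3135 ≤ 5187 < 172369 = q_6, so the answer is 87724/3135.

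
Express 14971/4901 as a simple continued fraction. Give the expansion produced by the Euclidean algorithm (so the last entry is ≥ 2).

[3; 18, 3, 2, 12, 3]

14971 = 3*4901 + 268
4901 = 18*268 + 77
268 = 3*77 + 37
77 = 2*37 + 3
37 = 12*3 + 1
3 = 3*1 + 0  (stop)
So 14971/4901 = [3; 18, 3, 2, 12, 3].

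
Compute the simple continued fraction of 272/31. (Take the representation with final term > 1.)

[8; 1, 3, 2, 3]

272 = 8·31 + 24
31 = 1·24 + 7
24 = 3·7 + 3
7 = 2·3 + 1
3 = 3·1 + 0  (stop)
So 272/31 = [8; 1, 3, 2, 3].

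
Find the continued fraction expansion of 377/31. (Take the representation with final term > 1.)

377 = 12×31 + 5
31 = 6×5 + 1
5 = 5×1 + 0  (stop)
So 377/31 = [12; 6, 5].

[12; 6, 5]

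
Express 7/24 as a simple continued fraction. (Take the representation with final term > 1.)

[0; 3, 2, 3]

7 = 0×24 + 7
24 = 3×7 + 3
7 = 2×3 + 1
3 = 3×1 + 0  (stop)
So 7/24 = [0; 3, 2, 3].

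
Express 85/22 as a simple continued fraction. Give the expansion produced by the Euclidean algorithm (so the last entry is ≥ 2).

[3; 1, 6, 3]

85 = 3·22 + 19
22 = 1·19 + 3
19 = 6·3 + 1
3 = 3·1 + 0  (stop)
So 85/22 = [3; 1, 6, 3].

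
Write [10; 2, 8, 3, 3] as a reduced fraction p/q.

Fold from the inside: start with 3/1.
  3 + 1/3 = 10/3
  8 + 3/10 = 83/10
  2 + 10/83 = 176/83
  10 + 83/176 = 1843/176

1843/176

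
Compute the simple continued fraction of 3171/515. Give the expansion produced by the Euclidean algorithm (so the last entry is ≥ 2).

3171 = 6×515 + 81
515 = 6×81 + 29
81 = 2×29 + 23
29 = 1×23 + 6
23 = 3×6 + 5
6 = 1×5 + 1
5 = 5×1 + 0  (stop)
So 3171/515 = [6; 6, 2, 1, 3, 1, 5].

[6; 6, 2, 1, 3, 1, 5]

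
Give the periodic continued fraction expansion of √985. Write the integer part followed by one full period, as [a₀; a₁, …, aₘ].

[31; 2, 1, 1, 2, 62]

a₀ = ⌊√985⌋ = 31.
With m₀=0, d₀=1 and mₖ₊₁ = dₖaₖ − mₖ, dₖ₊₁ = (n − mₖ₊₁²)/dₖ, aₖ₊₁ = ⌊(a₀+mₖ₊₁)/dₖ₊₁⌋:
  k=1: m=31, d=24, a=2
  k=2: m=17, d=29, a=1
  k=3: m=12, d=29, a=1
  k=4: m=17, d=24, a=2
  k=5: m=31, d=1, a=62
d=1 and a=2a₀=62 at k=5, so the next step gives (m, d) = (31, 24) again — its k=1 value — and the period has length 5.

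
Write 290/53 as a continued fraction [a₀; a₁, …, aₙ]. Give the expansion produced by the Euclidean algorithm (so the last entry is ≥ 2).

290 = 5·53 + 25
53 = 2·25 + 3
25 = 8·3 + 1
3 = 3·1 + 0  (stop)
So 290/53 = [5; 2, 8, 3].

[5; 2, 8, 3]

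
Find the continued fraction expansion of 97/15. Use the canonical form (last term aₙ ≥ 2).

[6; 2, 7]

97 = 6*15 + 7
15 = 2*7 + 1
7 = 7*1 + 0  (stop)
So 97/15 = [6; 2, 7].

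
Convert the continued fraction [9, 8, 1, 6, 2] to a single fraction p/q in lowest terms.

1212/133

Fold from the inside: start with 2/1.
  6 + 1/2 = 13/2
  1 + 2/13 = 15/13
  8 + 13/15 = 133/15
  9 + 15/133 = 1212/133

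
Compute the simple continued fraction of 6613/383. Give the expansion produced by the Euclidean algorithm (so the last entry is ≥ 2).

[17; 3, 1, 3, 12, 2]

6613 = 17×383 + 102
383 = 3×102 + 77
102 = 1×77 + 25
77 = 3×25 + 2
25 = 12×2 + 1
2 = 2×1 + 0  (stop)
So 6613/383 = [17; 3, 1, 3, 12, 2].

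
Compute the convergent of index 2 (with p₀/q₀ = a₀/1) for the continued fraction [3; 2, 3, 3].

24/7

Using pₖ = aₖpₖ₋₁ + pₖ₋₂, qₖ = aₖqₖ₋₁ + qₖ₋₂ (with p₋₁=1, p₋₂=0, q₋₁=0, q₋₂=1):
  k=0: a=3, p=3, q=1
  k=1: a=2, p=7, q=2
  k=2: a=3, p=24, q=7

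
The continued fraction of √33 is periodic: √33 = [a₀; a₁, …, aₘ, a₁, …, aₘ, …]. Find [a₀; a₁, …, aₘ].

a₀ = ⌊√33⌋ = 5.
With m₀=0, d₀=1 and mₖ₊₁ = dₖaₖ − mₖ, dₖ₊₁ = (n − mₖ₊₁²)/dₖ, aₖ₊₁ = ⌊(a₀+mₖ₊₁)/dₖ₊₁⌋:
  k=1: m=5, d=8, a=1
  k=2: m=3, d=3, a=2
  k=3: m=3, d=8, a=1
  k=4: m=5, d=1, a=10
d=1 and a=2a₀=10 at k=4, so the next step gives (m, d) = (5, 8) again — its k=1 value — and the period has length 4.

[5; 1, 2, 1, 10]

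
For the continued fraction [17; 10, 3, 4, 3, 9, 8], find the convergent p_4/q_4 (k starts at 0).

Using pₖ = aₖpₖ₋₁ + pₖ₋₂, qₖ = aₖqₖ₋₁ + qₖ₋₂ (with p₋₁=1, p₋₂=0, q₋₁=0, q₋₂=1):
  k=0: a=17, p=17, q=1
  k=1: a=10, p=171, q=10
  k=2: a=3, p=530, q=31
  k=3: a=4, p=2291, q=134
  k=4: a=3, p=7403, q=433

7403/433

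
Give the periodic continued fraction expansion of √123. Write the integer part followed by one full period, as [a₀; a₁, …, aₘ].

[11; 11, 22]

a₀ = ⌊√123⌋ = 11.
With m₀=0, d₀=1 and mₖ₊₁ = dₖaₖ − mₖ, dₖ₊₁ = (n − mₖ₊₁²)/dₖ, aₖ₊₁ = ⌊(a₀+mₖ₊₁)/dₖ₊₁⌋:
  k=1: m=11, d=2, a=11
  k=2: m=11, d=1, a=22
d=1 and a=2a₀=22 at k=2, so the next step gives (m, d) = (11, 2) again — its k=1 value — and the period has length 2.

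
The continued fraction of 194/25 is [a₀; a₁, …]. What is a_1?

1

194 = 7·25 + 19   →  a_0 = 7
25 = 1·19 + 6   →  a_1 = 1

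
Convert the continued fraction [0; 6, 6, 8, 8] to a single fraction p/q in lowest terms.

Fold from the inside: start with 8/1.
  8 + 1/8 = 65/8
  6 + 8/65 = 398/65
  6 + 65/398 = 2453/398
  0 + 398/2453 = 398/2453

398/2453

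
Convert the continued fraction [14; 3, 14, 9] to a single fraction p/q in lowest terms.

5587/390

Using pₖ = aₖpₖ₋₁ + pₖ₋₂ and qₖ = aₖqₖ₋₁ + qₖ₋₂:
  k=0: a=14, p=14, q=1
  k=1: a=3, p=43, q=3
  k=2: a=14, p=616, q=43
  k=3: a=9, p=5587, q=390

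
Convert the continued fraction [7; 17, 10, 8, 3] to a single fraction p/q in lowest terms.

Using pₖ = aₖpₖ₋₁ + pₖ₋₂ and qₖ = aₖqₖ₋₁ + qₖ₋₂:
  k=0: a=7, p=7, q=1
  k=1: a=17, p=120, q=17
  k=2: a=10, p=1207, q=171
  k=3: a=8, p=9776, q=1385
  k=4: a=3, p=30535, q=4326

30535/4326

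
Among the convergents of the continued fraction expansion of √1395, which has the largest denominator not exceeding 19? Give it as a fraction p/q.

112/3

√1395 = [37; 2, 1, 6, 8, 6, 1, 2, 74, …] (period length 8).
Convergents:
  p_0/q_0 = 37/1
  p_1/q_1 = 75/2
  p_2/q_2 = 112/3
  p_3/q_3 = 747/20
q_2 = 3 ≤ 19 < 20 = q_3, so the answer is 112/3.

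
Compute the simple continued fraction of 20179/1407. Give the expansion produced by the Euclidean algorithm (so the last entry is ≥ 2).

20179 = 14·1407 + 481
1407 = 2·481 + 445
481 = 1·445 + 36
445 = 12·36 + 13
36 = 2·13 + 10
13 = 1·10 + 3
10 = 3·3 + 1
3 = 3·1 + 0  (stop)
So 20179/1407 = [14; 2, 1, 12, 2, 1, 3, 3].

[14; 2, 1, 12, 2, 1, 3, 3]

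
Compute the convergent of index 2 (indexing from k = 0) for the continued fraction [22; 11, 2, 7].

Using pₖ = aₖpₖ₋₁ + pₖ₋₂, qₖ = aₖqₖ₋₁ + qₖ₋₂ (with p₋₁=1, p₋₂=0, q₋₁=0, q₋₂=1):
  k=0: a=22, p=22, q=1
  k=1: a=11, p=243, q=11
  k=2: a=2, p=508, q=23

508/23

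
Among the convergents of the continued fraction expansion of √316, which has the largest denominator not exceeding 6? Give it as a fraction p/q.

71/4

√316 = [17; 1, 3, 2, 8, 2, 3, 1, 34, …] (period length 8).
Convergents:
  p_0/q_0 = 17/1
  p_1/q_1 = 18/1
  p_2/q_2 = 71/4
  p_3/q_3 = 160/9
q_2 = 4 ≤ 6 < 9 = q_3, so the answer is 71/4.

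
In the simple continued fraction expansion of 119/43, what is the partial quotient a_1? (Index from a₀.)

119 = 2·43 + 33   →  a_0 = 2
43 = 1·33 + 10   →  a_1 = 1

1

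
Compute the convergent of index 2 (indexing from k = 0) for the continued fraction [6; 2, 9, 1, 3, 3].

123/19

Using pₖ = aₖpₖ₋₁ + pₖ₋₂, qₖ = aₖqₖ₋₁ + qₖ₋₂ (with p₋₁=1, p₋₂=0, q₋₁=0, q₋₂=1):
  k=0: a=6, p=6, q=1
  k=1: a=2, p=13, q=2
  k=2: a=9, p=123, q=19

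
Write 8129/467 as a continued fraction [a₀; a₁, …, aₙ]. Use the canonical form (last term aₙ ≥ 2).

8129 = 17*467 + 190
467 = 2*190 + 87
190 = 2*87 + 16
87 = 5*16 + 7
16 = 2*7 + 2
7 = 3*2 + 1
2 = 2*1 + 0  (stop)
So 8129/467 = [17; 2, 2, 5, 2, 3, 2].

[17; 2, 2, 5, 2, 3, 2]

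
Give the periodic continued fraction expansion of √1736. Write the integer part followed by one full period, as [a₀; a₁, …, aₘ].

a₀ = ⌊√1736⌋ = 41.
With m₀=0, d₀=1 and mₖ₊₁ = dₖaₖ − mₖ, dₖ₊₁ = (n − mₖ₊₁²)/dₖ, aₖ₊₁ = ⌊(a₀+mₖ₊₁)/dₖ₊₁⌋:
  k=1: m=41, d=55, a=1
  k=2: m=14, d=28, a=1
  k=3: m=14, d=55, a=1
  k=4: m=41, d=1, a=82
d=1 and a=2a₀=82 at k=4, so the next step gives (m, d) = (41, 55) again — its k=1 value — and the period has length 4.

[41; 1, 1, 1, 82]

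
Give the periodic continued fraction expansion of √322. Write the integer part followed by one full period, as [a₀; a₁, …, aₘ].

a₀ = ⌊√322⌋ = 17.
With m₀=0, d₀=1 and mₖ₊₁ = dₖaₖ − mₖ, dₖ₊₁ = (n − mₖ₊₁²)/dₖ, aₖ₊₁ = ⌊(a₀+mₖ₊₁)/dₖ₊₁⌋:
  k=1: m=17, d=33, a=1
  k=2: m=16, d=2, a=16
  k=3: m=16, d=33, a=1
  k=4: m=17, d=1, a=34
d=1 and a=2a₀=34 at k=4, so the next step gives (m, d) = (17, 33) again — its k=1 value — and the period has length 4.

[17; 1, 16, 1, 34]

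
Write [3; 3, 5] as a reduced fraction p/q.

53/16

Using pₖ = aₖpₖ₋₁ + pₖ₋₂ and qₖ = aₖqₖ₋₁ + qₖ₋₂:
  k=0: a=3, p=3, q=1
  k=1: a=3, p=10, q=3
  k=2: a=5, p=53, q=16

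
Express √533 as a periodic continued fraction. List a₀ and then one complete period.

a₀ = ⌊√533⌋ = 23.
With m₀=0, d₀=1 and mₖ₊₁ = dₖaₖ − mₖ, dₖ₊₁ = (n − mₖ₊₁²)/dₖ, aₖ₊₁ = ⌊(a₀+mₖ₊₁)/dₖ₊₁⌋:
  k=1: m=23, d=4, a=11
  k=2: m=21, d=23, a=1
  k=3: m=2, d=23, a=1
  k=4: m=21, d=4, a=11
  k=5: m=23, d=1, a=46
d=1 and a=2a₀=46 at k=5, so the next step gives (m, d) = (23, 4) again — its k=1 value — and the period has length 5.

[23; 11, 1, 1, 11, 46]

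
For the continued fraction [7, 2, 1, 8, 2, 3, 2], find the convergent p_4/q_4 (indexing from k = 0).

Using pₖ = aₖpₖ₋₁ + pₖ₋₂, qₖ = aₖqₖ₋₁ + qₖ₋₂ (with p₋₁=1, p₋₂=0, q₋₁=0, q₋₂=1):
  k=0: a=7, p=7, q=1
  k=1: a=2, p=15, q=2
  k=2: a=1, p=22, q=3
  k=3: a=8, p=191, q=26
  k=4: a=2, p=404, q=55

404/55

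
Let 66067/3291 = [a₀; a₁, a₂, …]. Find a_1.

13

66067 = 20·3291 + 247   →  a_0 = 20
3291 = 13·247 + 80   →  a_1 = 13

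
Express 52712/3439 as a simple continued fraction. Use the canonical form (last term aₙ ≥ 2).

52712 = 15*3439 + 1127
3439 = 3*1127 + 58
1127 = 19*58 + 25
58 = 2*25 + 8
25 = 3*8 + 1
8 = 8*1 + 0  (stop)
So 52712/3439 = [15; 3, 19, 2, 3, 8].

[15; 3, 19, 2, 3, 8]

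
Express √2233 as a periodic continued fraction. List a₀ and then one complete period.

a₀ = ⌊√2233⌋ = 47.
With m₀=0, d₀=1 and mₖ₊₁ = dₖaₖ − mₖ, dₖ₊₁ = (n − mₖ₊₁²)/dₖ, aₖ₊₁ = ⌊(a₀+mₖ₊₁)/dₖ₊₁⌋:
  k=1: m=47, d=24, a=3
  k=2: m=25, d=67, a=1
  k=3: m=42, d=7, a=12
  k=4: m=42, d=67, a=1
  k=5: m=25, d=24, a=3
  k=6: m=47, d=1, a=94
d=1 and a=2a₀=94 at k=6, so the next step gives (m, d) = (47, 24) again — its k=1 value — and the period has length 6.

[47; 3, 1, 12, 1, 3, 94]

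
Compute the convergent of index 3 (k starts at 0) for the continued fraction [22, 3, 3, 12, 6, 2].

2743/123

Using pₖ = aₖpₖ₋₁ + pₖ₋₂, qₖ = aₖqₖ₋₁ + qₖ₋₂ (with p₋₁=1, p₋₂=0, q₋₁=0, q₋₂=1):
  k=0: a=22, p=22, q=1
  k=1: a=3, p=67, q=3
  k=2: a=3, p=223, q=10
  k=3: a=12, p=2743, q=123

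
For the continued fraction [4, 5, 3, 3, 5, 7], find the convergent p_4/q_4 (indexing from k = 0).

1177/281

Using pₖ = aₖpₖ₋₁ + pₖ₋₂, qₖ = aₖqₖ₋₁ + qₖ₋₂ (with p₋₁=1, p₋₂=0, q₋₁=0, q₋₂=1):
  k=0: a=4, p=4, q=1
  k=1: a=5, p=21, q=5
  k=2: a=3, p=67, q=16
  k=3: a=3, p=222, q=53
  k=4: a=5, p=1177, q=281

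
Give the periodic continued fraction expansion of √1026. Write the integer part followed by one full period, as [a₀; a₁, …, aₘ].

a₀ = ⌊√1026⌋ = 32.

[32; 32, 64]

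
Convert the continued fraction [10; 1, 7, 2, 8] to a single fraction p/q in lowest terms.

1567/144

Using pₖ = aₖpₖ₋₁ + pₖ₋₂ and qₖ = aₖqₖ₋₁ + qₖ₋₂:
  k=0: a=10, p=10, q=1
  k=1: a=1, p=11, q=1
  k=2: a=7, p=87, q=8
  k=3: a=2, p=185, q=17
  k=4: a=8, p=1567, q=144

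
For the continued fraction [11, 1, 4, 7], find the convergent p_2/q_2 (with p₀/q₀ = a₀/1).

59/5

Using pₖ = aₖpₖ₋₁ + pₖ₋₂, qₖ = aₖqₖ₋₁ + qₖ₋₂ (with p₋₁=1, p₋₂=0, q₋₁=0, q₋₂=1):
  k=0: a=11, p=11, q=1
  k=1: a=1, p=12, q=1
  k=2: a=4, p=59, q=5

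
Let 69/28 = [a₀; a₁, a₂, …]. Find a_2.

6

69 = 2·28 + 13   →  a_0 = 2
28 = 2·13 + 2   →  a_1 = 2
13 = 6·2 + 1   →  a_2 = 6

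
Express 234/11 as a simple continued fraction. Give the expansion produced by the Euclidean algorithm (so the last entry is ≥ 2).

234 = 21·11 + 3
11 = 3·3 + 2
3 = 1·2 + 1
2 = 2·1 + 0  (stop)
So 234/11 = [21; 3, 1, 2].

[21; 3, 1, 2]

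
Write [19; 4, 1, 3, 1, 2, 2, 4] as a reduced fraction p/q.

13427/699

Using pₖ = aₖpₖ₋₁ + pₖ₋₂ and qₖ = aₖqₖ₋₁ + qₖ₋₂:
  k=0: a=19, p=19, q=1
  k=1: a=4, p=77, q=4
  k=2: a=1, p=96, q=5
  k=3: a=3, p=365, q=19
  k=4: a=1, p=461, q=24
  k=5: a=2, p=1287, q=67
  k=6: a=2, p=3035, q=158
  k=7: a=4, p=13427, q=699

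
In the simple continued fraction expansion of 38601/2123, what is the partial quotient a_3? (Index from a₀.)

17

38601 = 18·2123 + 387   →  a_0 = 18
2123 = 5·387 + 188   →  a_1 = 5
387 = 2·188 + 11   →  a_2 = 2
188 = 17·11 + 1   →  a_3 = 17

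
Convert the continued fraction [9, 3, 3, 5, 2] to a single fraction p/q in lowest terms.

1079/116

Fold from the inside: start with 2/1.
  5 + 1/2 = 11/2
  3 + 2/11 = 35/11
  3 + 11/35 = 116/35
  9 + 35/116 = 1079/116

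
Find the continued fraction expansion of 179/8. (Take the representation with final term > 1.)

[22; 2, 1, 2]

179 = 22×8 + 3
8 = 2×3 + 2
3 = 1×2 + 1
2 = 2×1 + 0  (stop)
So 179/8 = [22; 2, 1, 2].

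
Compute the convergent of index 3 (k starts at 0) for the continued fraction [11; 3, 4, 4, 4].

622/55

Using pₖ = aₖpₖ₋₁ + pₖ₋₂, qₖ = aₖqₖ₋₁ + qₖ₋₂ (with p₋₁=1, p₋₂=0, q₋₁=0, q₋₂=1):
  k=0: a=11, p=11, q=1
  k=1: a=3, p=34, q=3
  k=2: a=4, p=147, q=13
  k=3: a=4, p=622, q=55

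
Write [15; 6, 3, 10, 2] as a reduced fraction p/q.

Using pₖ = aₖpₖ₋₁ + pₖ₋₂ and qₖ = aₖqₖ₋₁ + qₖ₋₂:
  k=0: a=15, p=15, q=1
  k=1: a=6, p=91, q=6
  k=2: a=3, p=288, q=19
  k=3: a=10, p=2971, q=196
  k=4: a=2, p=6230, q=411

6230/411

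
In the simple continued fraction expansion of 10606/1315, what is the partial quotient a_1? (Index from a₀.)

10606 = 8·1315 + 86   →  a_0 = 8
1315 = 15·86 + 25   →  a_1 = 15

15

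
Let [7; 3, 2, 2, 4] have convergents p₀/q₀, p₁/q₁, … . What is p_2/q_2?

Using pₖ = aₖpₖ₋₁ + pₖ₋₂, qₖ = aₖqₖ₋₁ + qₖ₋₂ (with p₋₁=1, p₋₂=0, q₋₁=0, q₋₂=1):
  k=0: a=7, p=7, q=1
  k=1: a=3, p=22, q=3
  k=2: a=2, p=51, q=7

51/7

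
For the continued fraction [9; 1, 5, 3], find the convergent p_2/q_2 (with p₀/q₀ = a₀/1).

Using pₖ = aₖpₖ₋₁ + pₖ₋₂, qₖ = aₖqₖ₋₁ + qₖ₋₂ (with p₋₁=1, p₋₂=0, q₋₁=0, q₋₂=1):
  k=0: a=9, p=9, q=1
  k=1: a=1, p=10, q=1
  k=2: a=5, p=59, q=6

59/6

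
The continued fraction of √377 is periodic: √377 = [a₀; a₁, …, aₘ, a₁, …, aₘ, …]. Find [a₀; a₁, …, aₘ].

[19; 2, 2, 2, 38]

a₀ = ⌊√377⌋ = 19.
With m₀=0, d₀=1 and mₖ₊₁ = dₖaₖ − mₖ, dₖ₊₁ = (n − mₖ₊₁²)/dₖ, aₖ₊₁ = ⌊(a₀+mₖ₊₁)/dₖ₊₁⌋:
  k=1: m=19, d=16, a=2
  k=2: m=13, d=13, a=2
  k=3: m=13, d=16, a=2
  k=4: m=19, d=1, a=38
d=1 and a=2a₀=38 at k=4, so the next step gives (m, d) = (19, 16) again — its k=1 value — and the period has length 4.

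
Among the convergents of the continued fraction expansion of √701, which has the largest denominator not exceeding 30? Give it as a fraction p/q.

556/21

√701 = [26; 2, 10, 10, 2, 52, …] (period length 5).
Convergents:
  p_0/q_0 = 26/1
  p_1/q_1 = 53/2
  p_2/q_2 = 556/21
  p_3/q_3 = 5613/212
q_2 = 21 ≤ 30 < 212 = q_3, so the answer is 556/21.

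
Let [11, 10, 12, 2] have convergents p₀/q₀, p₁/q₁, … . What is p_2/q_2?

1343/121

Using pₖ = aₖpₖ₋₁ + pₖ₋₂, qₖ = aₖqₖ₋₁ + qₖ₋₂ (with p₋₁=1, p₋₂=0, q₋₁=0, q₋₂=1):
  k=0: a=11, p=11, q=1
  k=1: a=10, p=111, q=10
  k=2: a=12, p=1343, q=121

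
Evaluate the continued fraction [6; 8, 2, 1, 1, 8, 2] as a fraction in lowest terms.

Using pₖ = aₖpₖ₋₁ + pₖ₋₂ and qₖ = aₖqₖ₋₁ + qₖ₋₂:
  k=0: a=6, p=6, q=1
  k=1: a=8, p=49, q=8
  k=2: a=2, p=104, q=17
  k=3: a=1, p=153, q=25
  k=4: a=1, p=257, q=42
  k=5: a=8, p=2209, q=361
  k=6: a=2, p=4675, q=764

4675/764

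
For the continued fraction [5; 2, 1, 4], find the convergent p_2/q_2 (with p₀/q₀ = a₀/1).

16/3

Using pₖ = aₖpₖ₋₁ + pₖ₋₂, qₖ = aₖqₖ₋₁ + qₖ₋₂ (with p₋₁=1, p₋₂=0, q₋₁=0, q₋₂=1):
  k=0: a=5, p=5, q=1
  k=1: a=2, p=11, q=2
  k=2: a=1, p=16, q=3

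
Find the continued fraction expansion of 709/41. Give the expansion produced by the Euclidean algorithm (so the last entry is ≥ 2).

[17; 3, 2, 2, 2]

709 = 17·41 + 12
41 = 3·12 + 5
12 = 2·5 + 2
5 = 2·2 + 1
2 = 2·1 + 0  (stop)
So 709/41 = [17; 3, 2, 2, 2].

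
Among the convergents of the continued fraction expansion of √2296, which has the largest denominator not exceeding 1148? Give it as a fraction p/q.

√2296 = [47; 1, 10, 1, 94, …] (period length 4).
Convergents:
  p_0/q_0 = 47/1
  p_1/q_1 = 48/1
  p_2/q_2 = 527/11
  p_3/q_3 = 575/12
  p_4/q_4 = 54577/1139
  p_5/q_5 = 55152/1151
q_4 = 1139 ≤ 1148 < 1151 = q_5, so the answer is 54577/1139.

54577/1139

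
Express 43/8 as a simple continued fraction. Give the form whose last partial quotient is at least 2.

[5; 2, 1, 2]

43 = 5·8 + 3
8 = 2·3 + 2
3 = 1·2 + 1
2 = 2·1 + 0  (stop)
So 43/8 = [5; 2, 1, 2].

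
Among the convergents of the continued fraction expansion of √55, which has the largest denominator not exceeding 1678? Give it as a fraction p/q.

√55 = [7; 2, 2, 2, 14, …] (period length 4).
Convergents:
  p_0/q_0 = 7/1
  p_1/q_1 = 15/2
  p_2/q_2 = 37/5
  p_3/q_3 = 89/12
  p_4/q_4 = 1283/173
  p_5/q_5 = 2655/358
  p_6/q_6 = 6593/889
  p_7/q_7 = 15841/2136
q_6 = 889 ≤ 1678 < 2136 = q_7, so the answer is 6593/889.

6593/889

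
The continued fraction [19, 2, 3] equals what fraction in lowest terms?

Using pₖ = aₖpₖ₋₁ + pₖ₋₂ and qₖ = aₖqₖ₋₁ + qₖ₋₂:
  k=0: a=19, p=19, q=1
  k=1: a=2, p=39, q=2
  k=2: a=3, p=136, q=7

136/7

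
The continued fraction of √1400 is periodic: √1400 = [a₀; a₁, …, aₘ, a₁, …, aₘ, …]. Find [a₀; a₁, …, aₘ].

a₀ = ⌊√1400⌋ = 37.
With m₀=0, d₀=1 and mₖ₊₁ = dₖaₖ − mₖ, dₖ₊₁ = (n − mₖ₊₁²)/dₖ, aₖ₊₁ = ⌊(a₀+mₖ₊₁)/dₖ₊₁⌋:
  k=1: m=37, d=31, a=2
  k=2: m=25, d=25, a=2
  k=3: m=25, d=31, a=2
  k=4: m=37, d=1, a=74
d=1 and a=2a₀=74 at k=4, so the next step gives (m, d) = (37, 31) again — its k=1 value — and the period has length 4.

[37; 2, 2, 2, 74]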